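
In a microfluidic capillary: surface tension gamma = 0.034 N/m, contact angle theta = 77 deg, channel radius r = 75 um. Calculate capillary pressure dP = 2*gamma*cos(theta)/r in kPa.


Step 1: cos(77 deg) = 0.225
Step 2: Convert r to m: r = 75e-6 m
Step 3: dP = 2 * 0.034 * 0.225 / 75e-6 = 204.0 Pa
Step 4: Convert Pa to kPa (divide by 1000).
dP = 0.2 kPa


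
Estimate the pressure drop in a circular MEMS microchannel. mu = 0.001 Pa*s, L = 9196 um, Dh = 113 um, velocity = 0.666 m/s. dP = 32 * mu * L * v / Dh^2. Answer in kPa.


Step 1: Convert to SI: L = 9196e-6 m, Dh = 113e-6 m
Step 2: dP = 32 * 0.001 * 9196e-6 * 0.666 / (113e-6)^2
Step 3: dP = 15348.51 Pa
Step 4: Convert to kPa: dP = 15.35 kPa


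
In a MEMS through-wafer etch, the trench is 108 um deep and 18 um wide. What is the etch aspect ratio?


Step 1: AR = depth / width
Step 2: AR = 108 / 18
AR = 6.0


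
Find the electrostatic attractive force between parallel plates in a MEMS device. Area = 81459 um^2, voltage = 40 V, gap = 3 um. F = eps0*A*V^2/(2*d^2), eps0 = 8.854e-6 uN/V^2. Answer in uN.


Step 1: Identify parameters.
eps0 = 8.854e-6 uN/V^2, A = 81459 um^2, V = 40 V, d = 3 um
Step 2: Compute V^2 = 40^2 = 1600
Step 3: Compute d^2 = 3^2 = 9
Step 4: F = 0.5 * 8.854e-6 * 81459 * 1600 / 9
F = 64.11 uN


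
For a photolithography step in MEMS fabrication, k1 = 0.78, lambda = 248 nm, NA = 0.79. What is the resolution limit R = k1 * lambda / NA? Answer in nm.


Step 1: Identify values: k1 = 0.78, lambda = 248 nm, NA = 0.79
Step 2: R = k1 * lambda / NA
R = 0.78 * 248 / 0.79
R = 244.9 nm


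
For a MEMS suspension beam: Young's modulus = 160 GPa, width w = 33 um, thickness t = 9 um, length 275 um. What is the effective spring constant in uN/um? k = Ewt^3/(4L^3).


Step 1: Convert E to consistent units (1 GPa = 1000 uN/um^2).
E = 160 GPa = 160000 uN/um^2
Step 2: Compute t^3 = 9^3 = 729
Step 3: Compute L^3 = 275^3 = 20796875
Step 4: k = 160000 * 33 * 729 / (4 * 20796875)
k = 46.2704 uN/um


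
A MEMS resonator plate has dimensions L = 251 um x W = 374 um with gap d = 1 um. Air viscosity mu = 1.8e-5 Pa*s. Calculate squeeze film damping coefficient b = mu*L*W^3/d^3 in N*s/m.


Step 1: Convert to SI.
L = 251e-6 m, W = 374e-6 m, d = 1e-6 m
Step 2: W^3 = (374e-6)^3 = 5.23e-11 m^3
Step 3: d^3 = (1e-6)^3 = 1.00e-18 m^3
Step 4: b = 1.8e-5 * 251e-6 * 5.23e-11 / 1.00e-18
b = 2.36e-01 N*s/m


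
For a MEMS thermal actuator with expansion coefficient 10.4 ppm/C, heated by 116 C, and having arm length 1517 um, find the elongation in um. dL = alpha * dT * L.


Step 1: Convert CTE: alpha = 10.4 ppm/C = 10.4e-6 /C
Step 2: dL = 10.4e-6 * 116 * 1517
dL = 1.8301 um


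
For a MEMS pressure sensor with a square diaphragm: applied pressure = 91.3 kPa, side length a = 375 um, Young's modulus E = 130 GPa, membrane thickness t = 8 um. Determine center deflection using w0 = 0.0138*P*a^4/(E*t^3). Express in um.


Step 1: Convert pressure to compatible units (E is in GPa, so P in GPa).
P = 91.3 kPa = 91.3e-6 GPa
Step 2: Compute numerator: 0.0138 * P * a^4.
a^4 = 375^4 = 19775390625
numerator = 0.0138 * 91.3e-6 * 19775390625 = 2.49158e+04
Step 3: Compute denominator: E * t^3 = 130 * 8^3 = 66560
Step 4: w0 = numerator / denominator = 2.49158e+04 / 66560 = 0.3743 um


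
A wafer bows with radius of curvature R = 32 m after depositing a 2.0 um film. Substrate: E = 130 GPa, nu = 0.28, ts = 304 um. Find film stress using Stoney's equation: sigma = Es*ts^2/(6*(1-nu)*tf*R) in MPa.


Step 1: Compute numerator: Es * ts^2 = 130 * 304^2 = 12014080 (GPa*um^2)
Step 2: Compute denominator (R in um): 6*(1-nu)*tf*R = 6*0.72*2.0*32e6 = 276480000.0 (um^2)
Step 3: sigma (GPa) = 12014080 / 276480000.0 = 4.3454e-02 GPa
Step 4: Convert to MPa (x1000): sigma = 43.5 MPa


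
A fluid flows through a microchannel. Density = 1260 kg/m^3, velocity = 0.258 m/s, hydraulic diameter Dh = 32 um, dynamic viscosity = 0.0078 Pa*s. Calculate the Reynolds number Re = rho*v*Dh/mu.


Step 1: Convert Dh to meters: Dh = 32e-6 m
Step 2: Re = rho * v * Dh / mu
Re = 1260 * 0.258 * 32e-6 / 0.0078
Re = 1.334


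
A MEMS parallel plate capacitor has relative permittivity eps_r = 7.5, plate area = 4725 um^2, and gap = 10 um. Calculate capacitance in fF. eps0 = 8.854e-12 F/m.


Step 1: Convert area to m^2: A = 4725e-12 m^2
Step 2: Convert gap to m: d = 10e-6 m
Step 3: C = eps0 * eps_r * A / d
C = 8.854e-12 * 7.5 * 4725e-12 / 10e-6
Step 4: Convert to fF (multiply by 1e15).
C = 31.38 fF


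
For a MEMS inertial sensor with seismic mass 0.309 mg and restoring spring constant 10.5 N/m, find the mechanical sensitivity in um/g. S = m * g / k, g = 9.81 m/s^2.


Step 1: Convert mass: m = 0.309 mg = 3.09e-07 kg
Step 2: S = m * g / k = 3.09e-07 * 9.81 / 10.5
Step 3: S = 2.89e-07 m/g
Step 4: Convert to um/g: S = 0.289 um/g


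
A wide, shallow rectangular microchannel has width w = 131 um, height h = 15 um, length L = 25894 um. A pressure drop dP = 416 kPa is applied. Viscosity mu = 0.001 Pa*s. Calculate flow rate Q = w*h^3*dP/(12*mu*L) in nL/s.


Step 1: Convert all dimensions to SI (meters).
w = 131e-6 m, h = 15e-6 m, L = 25894e-6 m, dP = 416e3 Pa
Step 2: Q = w * h^3 * dP / (12 * mu * L)
Q = 131e-6 * (15e-6)^3 * 416e3 / (12 * 0.001 * 25894e-6) = 5.9191318e-10 m^3/s
Step 3: Convert Q from m^3/s to nL/s (1 m^3 = 1e12 nL, so multiply by 1e12).
Q = 591.913 nL/s


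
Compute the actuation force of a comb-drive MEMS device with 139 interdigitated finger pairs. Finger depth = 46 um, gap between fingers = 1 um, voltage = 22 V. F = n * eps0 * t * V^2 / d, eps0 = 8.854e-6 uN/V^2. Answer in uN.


Step 1: Parameters: n=139, eps0=8.854e-6 uN/V^2, t=46 um, V=22 V, d=1 um
Step 2: V^2 = 484
Step 3: F = 139 * 8.854e-6 * 46 * 484 / 1
F = 27.4 uN


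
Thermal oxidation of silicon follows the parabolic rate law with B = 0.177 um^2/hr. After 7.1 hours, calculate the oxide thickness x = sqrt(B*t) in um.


Step 1: Compute B*t = 0.177 * 7.1 = 1.2567
Step 2: x = sqrt(1.2567)
x = 1.121 um


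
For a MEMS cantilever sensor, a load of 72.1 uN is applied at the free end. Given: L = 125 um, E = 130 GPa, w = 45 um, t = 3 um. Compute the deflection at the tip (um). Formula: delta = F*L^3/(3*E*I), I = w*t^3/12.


Step 1: Calculate the second moment of area.
I = w * t^3 / 12 = 45 * 3^3 / 12 = 101.25 um^4
Step 2: Convert E to consistent units (1 GPa = 1000 uN/um^2).
E = 130 GPa = 130000 uN/um^2
Step 3: Calculate tip deflection.
delta = F * L^3 / (3 * E * I)
delta = 72.1 * 125^3 / (3 * 130000 * 101.25)
delta = 3.5662 um


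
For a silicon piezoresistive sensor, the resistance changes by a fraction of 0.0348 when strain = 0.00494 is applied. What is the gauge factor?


Step 1: Identify values.
dR/R = 0.0348, strain = 0.00494
Step 2: GF = (dR/R) / strain = 0.0348 / 0.00494
GF = 7.0


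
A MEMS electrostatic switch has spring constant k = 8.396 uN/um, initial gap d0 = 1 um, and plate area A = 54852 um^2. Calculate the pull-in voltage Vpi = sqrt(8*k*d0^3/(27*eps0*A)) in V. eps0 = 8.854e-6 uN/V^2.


Step 1: Compute numerator: 8 * k * d0^3 = 8 * 8.396 * 1^3 = 67.168
Step 2: Compute denominator: 27 * eps0 * A = 27 * 8.854e-6 * 54852 = 13.112809
Step 3: Vpi = sqrt(67.168 / 13.112809)
Vpi = 2.26 V


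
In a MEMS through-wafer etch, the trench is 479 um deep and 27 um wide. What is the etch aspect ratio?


Step 1: AR = depth / width
Step 2: AR = 479 / 27
AR = 17.7


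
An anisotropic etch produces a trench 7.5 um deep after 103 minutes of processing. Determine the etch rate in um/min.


Step 1: Etch rate = depth / time
Step 2: rate = 7.5 / 103
rate = 0.073 um/min


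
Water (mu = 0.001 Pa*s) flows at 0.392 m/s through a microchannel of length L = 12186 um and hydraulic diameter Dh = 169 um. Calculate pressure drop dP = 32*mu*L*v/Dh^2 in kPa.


Step 1: Convert to SI: L = 12186e-6 m, Dh = 169e-6 m
Step 2: dP = 32 * 0.001 * 12186e-6 * 0.392 / (169e-6)^2
Step 3: dP = 5352.09 Pa
Step 4: Convert to kPa: dP = 5.35 kPa


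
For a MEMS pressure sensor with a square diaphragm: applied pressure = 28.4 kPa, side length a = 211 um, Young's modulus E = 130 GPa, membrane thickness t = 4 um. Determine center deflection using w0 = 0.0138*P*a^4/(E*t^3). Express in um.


Step 1: Convert pressure to compatible units (E is in GPa, so P in GPa).
P = 28.4 kPa = 28.4e-6 GPa
Step 2: Compute numerator: 0.0138 * P * a^4.
a^4 = 211^4 = 1982119441
numerator = 0.0138 * 28.4e-6 * 1982119441 = 7.7683e+02
Step 3: Compute denominator: E * t^3 = 130 * 4^3 = 8320
Step 4: w0 = numerator / denominator = 7.7683e+02 / 8320 = 0.0934 um


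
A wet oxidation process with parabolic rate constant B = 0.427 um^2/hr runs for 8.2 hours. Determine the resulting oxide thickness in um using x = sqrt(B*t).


Step 1: Compute B*t = 0.427 * 8.2 = 3.5014
Step 2: x = sqrt(3.5014)
x = 1.871 um


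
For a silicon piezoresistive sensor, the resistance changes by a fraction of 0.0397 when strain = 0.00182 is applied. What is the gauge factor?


Step 1: Identify values.
dR/R = 0.0397, strain = 0.00182
Step 2: GF = (dR/R) / strain = 0.0397 / 0.00182
GF = 21.8


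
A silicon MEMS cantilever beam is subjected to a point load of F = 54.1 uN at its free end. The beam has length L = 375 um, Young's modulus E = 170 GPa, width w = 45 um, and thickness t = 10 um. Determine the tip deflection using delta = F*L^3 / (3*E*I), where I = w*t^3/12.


Step 1: Calculate the second moment of area.
I = w * t^3 / 12 = 45 * 10^3 / 12 = 3750.0 um^4
Step 2: Convert E to consistent units (1 GPa = 1000 uN/um^2).
E = 170 GPa = 170000 uN/um^2
Step 3: Calculate tip deflection.
delta = F * L^3 / (3 * E * I)
delta = 54.1 * 375^3 / (3 * 170000 * 3750.0)
delta = 1.4917 um


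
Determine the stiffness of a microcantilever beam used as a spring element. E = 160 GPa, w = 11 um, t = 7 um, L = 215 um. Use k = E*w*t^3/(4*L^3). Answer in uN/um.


Step 1: Convert E to consistent units (1 GPa = 1000 uN/um^2).
E = 160 GPa = 160000 uN/um^2
Step 2: Compute t^3 = 7^3 = 343
Step 3: Compute L^3 = 215^3 = 9938375
Step 4: k = 160000 * 11 * 343 / (4 * 9938375)
k = 15.1856 uN/um


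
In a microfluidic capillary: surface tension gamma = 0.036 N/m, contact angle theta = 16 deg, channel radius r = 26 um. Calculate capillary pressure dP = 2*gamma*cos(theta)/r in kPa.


Step 1: cos(16 deg) = 0.9613
Step 2: Convert r to m: r = 26e-6 m
Step 3: dP = 2 * 0.036 * 0.9613 / 26e-6 = 2662.1 Pa
Step 4: Convert Pa to kPa (divide by 1000).
dP = 2.66 kPa


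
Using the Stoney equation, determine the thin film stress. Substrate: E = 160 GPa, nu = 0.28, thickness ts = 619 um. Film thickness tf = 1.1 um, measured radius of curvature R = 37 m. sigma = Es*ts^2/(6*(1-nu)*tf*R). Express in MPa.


Step 1: Compute numerator: Es * ts^2 = 160 * 619^2 = 61305760 (GPa*um^2)
Step 2: Compute denominator (R in um): 6*(1-nu)*tf*R = 6*0.72*1.1*37e6 = 175824000.0 (um^2)
Step 3: sigma (GPa) = 61305760 / 175824000.0 = 3.48677e-01 GPa
Step 4: Convert to MPa (x1000): sigma = 348.7 MPa


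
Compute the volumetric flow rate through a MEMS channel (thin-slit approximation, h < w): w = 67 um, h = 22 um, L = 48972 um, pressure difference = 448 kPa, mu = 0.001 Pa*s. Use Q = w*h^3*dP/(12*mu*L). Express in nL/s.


Step 1: Convert all dimensions to SI (meters).
w = 67e-6 m, h = 22e-6 m, L = 48972e-6 m, dP = 448e3 Pa
Step 2: Q = w * h^3 * dP / (12 * mu * L)
Q = 67e-6 * (22e-6)^3 * 448e3 / (12 * 0.001 * 48972e-6) = 5.4386583e-10 m^3/s
Step 3: Convert Q from m^3/s to nL/s (1 m^3 = 1e12 nL, so multiply by 1e12).
Q = 543.866 nL/s


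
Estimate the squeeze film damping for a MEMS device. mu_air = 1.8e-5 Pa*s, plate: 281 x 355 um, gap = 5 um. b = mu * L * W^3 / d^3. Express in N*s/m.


Step 1: Convert to SI.
L = 281e-6 m, W = 355e-6 m, d = 5e-6 m
Step 2: W^3 = (355e-6)^3 = 4.47e-11 m^3
Step 3: d^3 = (5e-6)^3 = 1.25e-16 m^3
Step 4: b = 1.8e-5 * 281e-6 * 4.47e-11 / 1.25e-16
b = 1.81e-03 N*s/m


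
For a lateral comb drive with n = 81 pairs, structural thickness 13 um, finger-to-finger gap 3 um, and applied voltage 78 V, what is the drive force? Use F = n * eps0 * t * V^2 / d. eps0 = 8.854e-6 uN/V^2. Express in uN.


Step 1: Parameters: n=81, eps0=8.854e-6 uN/V^2, t=13 um, V=78 V, d=3 um
Step 2: V^2 = 6084
Step 3: F = 81 * 8.854e-6 * 13 * 6084 / 3
F = 18.908 uN


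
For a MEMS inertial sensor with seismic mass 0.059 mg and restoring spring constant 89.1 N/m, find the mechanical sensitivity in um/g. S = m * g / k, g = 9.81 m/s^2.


Step 1: Convert mass: m = 0.059 mg = 5.90e-08 kg
Step 2: S = m * g / k = 5.90e-08 * 9.81 / 89.1
Step 3: S = 6.50e-09 m/g
Step 4: Convert to um/g: S = 0.006 um/g


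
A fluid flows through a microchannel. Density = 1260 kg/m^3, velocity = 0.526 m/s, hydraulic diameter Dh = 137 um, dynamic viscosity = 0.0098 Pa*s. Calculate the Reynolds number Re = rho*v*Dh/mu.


Step 1: Convert Dh to meters: Dh = 137e-6 m
Step 2: Re = rho * v * Dh / mu
Re = 1260 * 0.526 * 137e-6 / 0.0098
Re = 9.265


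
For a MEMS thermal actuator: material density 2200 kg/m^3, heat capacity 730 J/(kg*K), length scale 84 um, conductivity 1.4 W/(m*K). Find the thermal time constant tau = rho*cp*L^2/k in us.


Step 1: Convert L to m: L = 84e-6 m
Step 2: L^2 = (84e-6)^2 = 7.056e-09 m^2
Step 3: tau = 2200 * 730 * 7.056e-09 / 1.4 = 8.09424e-03 s
Step 4: Convert to microseconds (multiply by 1e6).
tau = 8094.24 us


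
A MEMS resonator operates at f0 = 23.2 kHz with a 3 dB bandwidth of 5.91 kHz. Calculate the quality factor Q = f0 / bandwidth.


Step 1: Q = f0 / bandwidth
Step 2: Q = 23.2 / 5.91
Q = 3.9


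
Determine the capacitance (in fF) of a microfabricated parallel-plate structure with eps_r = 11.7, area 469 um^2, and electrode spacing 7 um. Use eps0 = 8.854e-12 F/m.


Step 1: Convert area to m^2: A = 469e-12 m^2
Step 2: Convert gap to m: d = 7e-6 m
Step 3: C = eps0 * eps_r * A / d
C = 8.854e-12 * 11.7 * 469e-12 / 7e-6
Step 4: Convert to fF (multiply by 1e15).
C = 6.94 fF


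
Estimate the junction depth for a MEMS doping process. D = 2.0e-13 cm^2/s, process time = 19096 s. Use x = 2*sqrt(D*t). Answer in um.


Step 1: Compute D*t = 2.0e-13 * 19096 = 3.8192e-09 cm^2
Step 2: sqrt(D*t) = 6.17997e-05 cm
Step 3: x = 2 * 6.17997e-05 cm = 1.235994e-04 cm
Step 4: Convert to um (1 cm = 1e4 um): x = 1.236 um


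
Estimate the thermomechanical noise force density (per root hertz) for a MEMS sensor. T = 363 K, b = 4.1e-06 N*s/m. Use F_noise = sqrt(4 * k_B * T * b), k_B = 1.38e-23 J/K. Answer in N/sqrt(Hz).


Step 1: Compute 4 * k_B * T * b
= 4 * 1.38e-23 * 363 * 4.1e-06
= 8.2154e-26 N^2/Hz
Step 2: F_noise = sqrt(8.2154e-26)
F_noise = 2.87e-13 N/sqrt(Hz)


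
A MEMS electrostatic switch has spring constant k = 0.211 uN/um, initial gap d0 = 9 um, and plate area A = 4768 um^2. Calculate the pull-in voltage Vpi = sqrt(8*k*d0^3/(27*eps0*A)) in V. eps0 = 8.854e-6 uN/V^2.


Step 1: Compute numerator: 8 * k * d0^3 = 8 * 0.211 * 9^3 = 1230.552
Step 2: Compute denominator: 27 * eps0 * A = 27 * 8.854e-6 * 4768 = 1.139829
Step 3: Vpi = sqrt(1230.552 / 1.139829)
Vpi = 32.86 V


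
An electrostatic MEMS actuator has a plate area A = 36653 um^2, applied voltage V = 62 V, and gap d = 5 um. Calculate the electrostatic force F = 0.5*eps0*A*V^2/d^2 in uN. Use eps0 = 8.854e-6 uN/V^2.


Step 1: Identify parameters.
eps0 = 8.854e-6 uN/V^2, A = 36653 um^2, V = 62 V, d = 5 um
Step 2: Compute V^2 = 62^2 = 3844
Step 3: Compute d^2 = 5^2 = 25
Step 4: F = 0.5 * 8.854e-6 * 36653 * 3844 / 25
F = 24.95 uN


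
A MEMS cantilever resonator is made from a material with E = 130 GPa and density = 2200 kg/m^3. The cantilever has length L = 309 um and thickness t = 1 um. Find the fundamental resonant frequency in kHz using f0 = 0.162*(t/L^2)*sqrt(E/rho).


Step 1: Convert units to SI.
t_SI = 1e-6 m, L_SI = 309e-6 m
Step 2: Calculate sqrt(E/rho).
sqrt(130e9 / 2200) = 7687.06 m/s
Step 3: Compute f0.
f0 = 0.162 * 1e-6 / (309e-6)^2 * 7687.06 = 13042.4 Hz = 13.04 kHz


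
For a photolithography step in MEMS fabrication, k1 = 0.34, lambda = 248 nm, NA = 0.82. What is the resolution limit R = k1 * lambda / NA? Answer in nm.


Step 1: Identify values: k1 = 0.34, lambda = 248 nm, NA = 0.82
Step 2: R = k1 * lambda / NA
R = 0.34 * 248 / 0.82
R = 102.8 nm


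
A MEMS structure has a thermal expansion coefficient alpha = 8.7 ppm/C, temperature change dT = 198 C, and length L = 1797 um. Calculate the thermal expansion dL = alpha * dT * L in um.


Step 1: Convert CTE: alpha = 8.7 ppm/C = 8.7e-6 /C
Step 2: dL = 8.7e-6 * 198 * 1797
dL = 3.0955 um


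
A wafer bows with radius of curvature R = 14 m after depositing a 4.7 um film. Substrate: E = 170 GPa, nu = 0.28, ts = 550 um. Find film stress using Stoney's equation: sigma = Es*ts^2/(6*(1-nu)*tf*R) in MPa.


Step 1: Compute numerator: Es * ts^2 = 170 * 550^2 = 51425000 (GPa*um^2)
Step 2: Compute denominator (R in um): 6*(1-nu)*tf*R = 6*0.72*4.7*14e6 = 284256000.0 (um^2)
Step 3: sigma (GPa) = 51425000 / 284256000.0 = 1.80911e-01 GPa
Step 4: Convert to MPa (x1000): sigma = 180.9 MPa


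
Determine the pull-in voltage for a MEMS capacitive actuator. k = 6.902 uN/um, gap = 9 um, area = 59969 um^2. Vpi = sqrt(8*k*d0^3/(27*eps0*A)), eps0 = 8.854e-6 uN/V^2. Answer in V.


Step 1: Compute numerator: 8 * k * d0^3 = 8 * 6.902 * 9^3 = 40252.464
Step 2: Compute denominator: 27 * eps0 * A = 27 * 8.854e-6 * 59969 = 14.336069
Step 3: Vpi = sqrt(40252.464 / 14.336069)
Vpi = 52.99 V


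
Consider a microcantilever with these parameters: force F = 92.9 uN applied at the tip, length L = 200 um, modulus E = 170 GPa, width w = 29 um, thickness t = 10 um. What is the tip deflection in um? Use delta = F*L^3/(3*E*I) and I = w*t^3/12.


Step 1: Calculate the second moment of area.
I = w * t^3 / 12 = 29 * 10^3 / 12 = 2416.6667 um^4
Step 2: Convert E to consistent units (1 GPa = 1000 uN/um^2).
E = 170 GPa = 170000 uN/um^2
Step 3: Calculate tip deflection.
delta = F * L^3 / (3 * E * I)
delta = 92.9 * 200^3 / (3 * 170000 * 2416.6667)
delta = 0.603 um


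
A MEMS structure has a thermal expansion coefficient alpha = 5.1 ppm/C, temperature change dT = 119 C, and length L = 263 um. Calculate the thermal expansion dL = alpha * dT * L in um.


Step 1: Convert CTE: alpha = 5.1 ppm/C = 5.1e-6 /C
Step 2: dL = 5.1e-6 * 119 * 263
dL = 0.1596 um


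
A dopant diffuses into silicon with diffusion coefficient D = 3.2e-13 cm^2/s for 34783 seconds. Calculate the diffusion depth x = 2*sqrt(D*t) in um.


Step 1: Compute D*t = 3.2e-13 * 34783 = 1.113056e-08 cm^2
Step 2: sqrt(D*t) = 1.055e-04 cm
Step 3: x = 2 * 1.055e-04 cm = 2.11e-04 cm
Step 4: Convert to um (1 cm = 1e4 um): x = 2.11 um


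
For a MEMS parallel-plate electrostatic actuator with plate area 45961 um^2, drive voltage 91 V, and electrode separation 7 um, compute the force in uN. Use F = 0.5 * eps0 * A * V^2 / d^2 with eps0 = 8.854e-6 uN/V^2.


Step 1: Identify parameters.
eps0 = 8.854e-6 uN/V^2, A = 45961 um^2, V = 91 V, d = 7 um
Step 2: Compute V^2 = 91^2 = 8281
Step 3: Compute d^2 = 7^2 = 49
Step 4: F = 0.5 * 8.854e-6 * 45961 * 8281 / 49
F = 34.386 uN


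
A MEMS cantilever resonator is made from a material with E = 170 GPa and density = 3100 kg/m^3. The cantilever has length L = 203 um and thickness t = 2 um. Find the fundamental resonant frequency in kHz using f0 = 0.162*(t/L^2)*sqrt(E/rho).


Step 1: Convert units to SI.
t_SI = 2e-6 m, L_SI = 203e-6 m
Step 2: Calculate sqrt(E/rho).
sqrt(170e9 / 3100) = 7405.32 m/s
Step 3: Compute f0.
f0 = 0.162 * 2e-6 / (203e-6)^2 * 7405.32 = 58223.3 Hz = 58.22 kHz


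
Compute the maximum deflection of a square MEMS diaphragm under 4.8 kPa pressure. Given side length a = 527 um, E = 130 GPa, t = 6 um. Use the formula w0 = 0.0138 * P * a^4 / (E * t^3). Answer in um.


Step 1: Convert pressure to compatible units (E is in GPa, so P in GPa).
P = 4.8 kPa = 4.8e-6 GPa
Step 2: Compute numerator: 0.0138 * P * a^4.
a^4 = 527^4 = 77133397441
numerator = 0.0138 * 4.8e-6 * 77133397441 = 5.1093e+03
Step 3: Compute denominator: E * t^3 = 130 * 6^3 = 28080
Step 4: w0 = numerator / denominator = 5.1093e+03 / 28080 = 0.182 um


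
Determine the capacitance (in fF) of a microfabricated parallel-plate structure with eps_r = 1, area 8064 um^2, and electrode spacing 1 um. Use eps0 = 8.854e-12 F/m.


Step 1: Convert area to m^2: A = 8064e-12 m^2
Step 2: Convert gap to m: d = 1e-6 m
Step 3: C = eps0 * eps_r * A / d
C = 8.854e-12 * 1 * 8064e-12 / 1e-6
Step 4: Convert to fF (multiply by 1e15).
C = 71.4 fF


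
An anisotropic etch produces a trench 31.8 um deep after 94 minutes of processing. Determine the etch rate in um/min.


Step 1: Etch rate = depth / time
Step 2: rate = 31.8 / 94
rate = 0.338 um/min


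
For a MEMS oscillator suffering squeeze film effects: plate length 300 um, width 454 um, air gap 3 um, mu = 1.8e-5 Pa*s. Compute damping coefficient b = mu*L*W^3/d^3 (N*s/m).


Step 1: Convert to SI.
L = 300e-6 m, W = 454e-6 m, d = 3e-6 m
Step 2: W^3 = (454e-6)^3 = 9.36e-11 m^3
Step 3: d^3 = (3e-6)^3 = 2.70e-17 m^3
Step 4: b = 1.8e-5 * 300e-6 * 9.36e-11 / 2.70e-17
b = 1.87e-02 N*s/m


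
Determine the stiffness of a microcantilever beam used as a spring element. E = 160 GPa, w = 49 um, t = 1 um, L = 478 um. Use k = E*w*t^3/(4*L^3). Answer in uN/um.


Step 1: Convert E to consistent units (1 GPa = 1000 uN/um^2).
E = 160 GPa = 160000 uN/um^2
Step 2: Compute t^3 = 1^3 = 1
Step 3: Compute L^3 = 478^3 = 109215352
Step 4: k = 160000 * 49 * 1 / (4 * 109215352)
k = 0.0179 uN/um


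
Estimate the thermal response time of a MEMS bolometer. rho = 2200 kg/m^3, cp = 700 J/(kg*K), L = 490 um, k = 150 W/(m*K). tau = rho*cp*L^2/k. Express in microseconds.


Step 1: Convert L to m: L = 490e-6 m
Step 2: L^2 = (490e-6)^2 = 2.401e-07 m^2
Step 3: tau = 2200 * 700 * 2.401e-07 / 150 = 2.46502667e-03 s
Step 4: Convert to microseconds (multiply by 1e6).
tau = 2465.027 us


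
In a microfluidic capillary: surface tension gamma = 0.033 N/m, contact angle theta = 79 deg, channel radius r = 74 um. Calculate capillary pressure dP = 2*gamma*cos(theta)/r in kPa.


Step 1: cos(79 deg) = 0.1908
Step 2: Convert r to m: r = 74e-6 m
Step 3: dP = 2 * 0.033 * 0.1908 / 74e-6 = 170.2 Pa
Step 4: Convert Pa to kPa (divide by 1000).
dP = 0.17 kPa


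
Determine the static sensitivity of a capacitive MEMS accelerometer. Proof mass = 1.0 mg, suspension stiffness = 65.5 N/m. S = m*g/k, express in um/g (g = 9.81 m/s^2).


Step 1: Convert mass: m = 1.0 mg = 1.00e-06 kg
Step 2: S = m * g / k = 1.00e-06 * 9.81 / 65.5
Step 3: S = 1.50e-07 m/g
Step 4: Convert to um/g: S = 0.15 um/g


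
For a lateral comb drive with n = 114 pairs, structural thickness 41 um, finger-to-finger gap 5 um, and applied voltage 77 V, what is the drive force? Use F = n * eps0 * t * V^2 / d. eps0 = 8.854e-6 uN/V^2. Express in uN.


Step 1: Parameters: n=114, eps0=8.854e-6 uN/V^2, t=41 um, V=77 V, d=5 um
Step 2: V^2 = 5929
Step 3: F = 114 * 8.854e-6 * 41 * 5929 / 5
F = 49.073 uN


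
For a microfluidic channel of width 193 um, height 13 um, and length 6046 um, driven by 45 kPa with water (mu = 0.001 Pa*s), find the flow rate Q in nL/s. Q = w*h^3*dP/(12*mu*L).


Step 1: Convert all dimensions to SI (meters).
w = 193e-6 m, h = 13e-6 m, L = 6046e-6 m, dP = 45e3 Pa
Step 2: Q = w * h^3 * dP / (12 * mu * L)
Q = 193e-6 * (13e-6)^3 * 45e3 / (12 * 0.001 * 6046e-6) = 2.6299682e-10 m^3/s
Step 3: Convert Q from m^3/s to nL/s (1 m^3 = 1e12 nL, so multiply by 1e12).
Q = 262.997 nL/s


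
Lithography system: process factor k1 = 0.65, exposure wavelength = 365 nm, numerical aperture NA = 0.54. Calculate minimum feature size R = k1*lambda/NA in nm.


Step 1: Identify values: k1 = 0.65, lambda = 365 nm, NA = 0.54
Step 2: R = k1 * lambda / NA
R = 0.65 * 365 / 0.54
R = 439.4 nm


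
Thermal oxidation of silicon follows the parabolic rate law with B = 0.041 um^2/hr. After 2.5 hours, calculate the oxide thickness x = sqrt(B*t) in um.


Step 1: Compute B*t = 0.041 * 2.5 = 0.1025
Step 2: x = sqrt(0.1025)
x = 0.32 um


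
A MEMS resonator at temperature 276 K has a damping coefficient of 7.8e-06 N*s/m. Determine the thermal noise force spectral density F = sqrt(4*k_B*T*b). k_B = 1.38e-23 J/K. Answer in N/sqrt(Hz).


Step 1: Compute 4 * k_B * T * b
= 4 * 1.38e-23 * 276 * 7.8e-06
= 1.1883e-25 N^2/Hz
Step 2: F_noise = sqrt(1.1883e-25)
F_noise = 3.45e-13 N/sqrt(Hz)


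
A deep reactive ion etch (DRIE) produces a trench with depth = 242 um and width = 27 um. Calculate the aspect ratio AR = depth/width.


Step 1: AR = depth / width
Step 2: AR = 242 / 27
AR = 9.0


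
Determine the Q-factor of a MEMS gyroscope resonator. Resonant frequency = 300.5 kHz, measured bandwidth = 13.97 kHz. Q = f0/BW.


Step 1: Q = f0 / bandwidth
Step 2: Q = 300.5 / 13.97
Q = 21.5


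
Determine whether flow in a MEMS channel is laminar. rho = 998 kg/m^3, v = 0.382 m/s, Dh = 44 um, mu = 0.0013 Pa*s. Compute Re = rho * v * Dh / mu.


Step 1: Convert Dh to meters: Dh = 44e-6 m
Step 2: Re = rho * v * Dh / mu
Re = 998 * 0.382 * 44e-6 / 0.0013
Re = 12.903
Since Re = 12.903 is below ~2300, the flow is laminar.


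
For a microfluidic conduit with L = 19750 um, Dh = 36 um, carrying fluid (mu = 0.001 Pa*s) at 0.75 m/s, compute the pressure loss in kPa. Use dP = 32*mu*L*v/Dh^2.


Step 1: Convert to SI: L = 19750e-6 m, Dh = 36e-6 m
Step 2: dP = 32 * 0.001 * 19750e-6 * 0.75 / (36e-6)^2
Step 3: dP = 365740.74 Pa
Step 4: Convert to kPa: dP = 365.74 kPa


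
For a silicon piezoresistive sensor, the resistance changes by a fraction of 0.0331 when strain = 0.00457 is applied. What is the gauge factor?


Step 1: Identify values.
dR/R = 0.0331, strain = 0.00457
Step 2: GF = (dR/R) / strain = 0.0331 / 0.00457
GF = 7.2


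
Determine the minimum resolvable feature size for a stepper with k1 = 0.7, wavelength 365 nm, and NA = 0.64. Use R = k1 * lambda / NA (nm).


Step 1: Identify values: k1 = 0.7, lambda = 365 nm, NA = 0.64
Step 2: R = k1 * lambda / NA
R = 0.7 * 365 / 0.64
R = 399.2 nm


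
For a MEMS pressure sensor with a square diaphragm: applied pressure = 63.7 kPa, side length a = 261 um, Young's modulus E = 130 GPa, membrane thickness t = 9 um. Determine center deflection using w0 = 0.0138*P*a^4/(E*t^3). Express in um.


Step 1: Convert pressure to compatible units (E is in GPa, so P in GPa).
P = 63.7 kPa = 63.7e-6 GPa
Step 2: Compute numerator: 0.0138 * P * a^4.
a^4 = 261^4 = 4640470641
numerator = 0.0138 * 63.7e-6 * 4640470641 = 4.079e+03
Step 3: Compute denominator: E * t^3 = 130 * 9^3 = 94770
Step 4: w0 = numerator / denominator = 4.079e+03 / 94770 = 0.043 um


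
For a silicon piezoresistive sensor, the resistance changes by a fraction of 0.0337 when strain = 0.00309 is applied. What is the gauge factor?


Step 1: Identify values.
dR/R = 0.0337, strain = 0.00309
Step 2: GF = (dR/R) / strain = 0.0337 / 0.00309
GF = 10.9


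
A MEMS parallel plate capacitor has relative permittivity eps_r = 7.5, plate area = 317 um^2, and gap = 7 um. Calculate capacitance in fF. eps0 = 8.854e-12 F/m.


Step 1: Convert area to m^2: A = 317e-12 m^2
Step 2: Convert gap to m: d = 7e-6 m
Step 3: C = eps0 * eps_r * A / d
C = 8.854e-12 * 7.5 * 317e-12 / 7e-6
Step 4: Convert to fF (multiply by 1e15).
C = 3.01 fF


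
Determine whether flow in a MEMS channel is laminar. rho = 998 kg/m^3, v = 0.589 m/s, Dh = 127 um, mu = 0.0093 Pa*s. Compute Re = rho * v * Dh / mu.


Step 1: Convert Dh to meters: Dh = 127e-6 m
Step 2: Re = rho * v * Dh / mu
Re = 998 * 0.589 * 127e-6 / 0.0093
Re = 8.027
Since Re = 8.027 is below ~2300, the flow is laminar.


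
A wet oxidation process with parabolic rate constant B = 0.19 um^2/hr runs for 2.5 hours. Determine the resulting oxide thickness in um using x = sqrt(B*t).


Step 1: Compute B*t = 0.19 * 2.5 = 0.475
Step 2: x = sqrt(0.475)
x = 0.689 um


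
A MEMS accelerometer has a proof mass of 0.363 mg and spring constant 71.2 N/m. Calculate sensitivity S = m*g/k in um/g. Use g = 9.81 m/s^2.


Step 1: Convert mass: m = 0.363 mg = 3.63e-07 kg
Step 2: S = m * g / k = 3.63e-07 * 9.81 / 71.2
Step 3: S = 5.00e-08 m/g
Step 4: Convert to um/g: S = 0.05 um/g


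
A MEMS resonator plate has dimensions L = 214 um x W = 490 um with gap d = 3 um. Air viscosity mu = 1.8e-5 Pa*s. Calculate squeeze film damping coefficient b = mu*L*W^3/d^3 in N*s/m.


Step 1: Convert to SI.
L = 214e-6 m, W = 490e-6 m, d = 3e-6 m
Step 2: W^3 = (490e-6)^3 = 1.18e-10 m^3
Step 3: d^3 = (3e-6)^3 = 2.70e-17 m^3
Step 4: b = 1.8e-5 * 214e-6 * 1.18e-10 / 2.70e-17
b = 1.68e-02 N*s/m


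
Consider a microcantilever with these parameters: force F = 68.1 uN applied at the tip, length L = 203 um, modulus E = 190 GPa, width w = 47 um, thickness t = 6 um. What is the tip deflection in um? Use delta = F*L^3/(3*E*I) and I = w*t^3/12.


Step 1: Calculate the second moment of area.
I = w * t^3 / 12 = 47 * 6^3 / 12 = 846.0 um^4
Step 2: Convert E to consistent units (1 GPa = 1000 uN/um^2).
E = 190 GPa = 190000 uN/um^2
Step 3: Calculate tip deflection.
delta = F * L^3 / (3 * E * I)
delta = 68.1 * 203^3 / (3 * 190000 * 846.0)
delta = 1.1814 um


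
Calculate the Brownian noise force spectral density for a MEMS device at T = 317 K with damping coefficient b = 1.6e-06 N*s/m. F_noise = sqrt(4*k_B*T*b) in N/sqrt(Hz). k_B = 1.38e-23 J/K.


Step 1: Compute 4 * k_B * T * b
= 4 * 1.38e-23 * 317 * 1.6e-06
= 2.7997e-26 N^2/Hz
Step 2: F_noise = sqrt(2.7997e-26)
F_noise = 1.67e-13 N/sqrt(Hz)


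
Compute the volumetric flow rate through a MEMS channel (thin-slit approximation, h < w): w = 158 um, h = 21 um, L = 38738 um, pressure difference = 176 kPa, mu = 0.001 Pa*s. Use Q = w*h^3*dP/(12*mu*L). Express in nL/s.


Step 1: Convert all dimensions to SI (meters).
w = 158e-6 m, h = 21e-6 m, L = 38738e-6 m, dP = 176e3 Pa
Step 2: Q = w * h^3 * dP / (12 * mu * L)
Q = 158e-6 * (21e-6)^3 * 176e3 / (12 * 0.001 * 38738e-6) = 5.5399928e-10 m^3/s
Step 3: Convert Q from m^3/s to nL/s (1 m^3 = 1e12 nL, so multiply by 1e12).
Q = 553.999 nL/s


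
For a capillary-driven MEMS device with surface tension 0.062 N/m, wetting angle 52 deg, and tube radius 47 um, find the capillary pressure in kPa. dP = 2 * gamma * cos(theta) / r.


Step 1: cos(52 deg) = 0.6157
Step 2: Convert r to m: r = 47e-6 m
Step 3: dP = 2 * 0.062 * 0.6157 / 47e-6 = 1624.4 Pa
Step 4: Convert Pa to kPa (divide by 1000).
dP = 1.62 kPa


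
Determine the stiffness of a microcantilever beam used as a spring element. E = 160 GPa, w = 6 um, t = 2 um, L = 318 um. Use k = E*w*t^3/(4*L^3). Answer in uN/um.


Step 1: Convert E to consistent units (1 GPa = 1000 uN/um^2).
E = 160 GPa = 160000 uN/um^2
Step 2: Compute t^3 = 2^3 = 8
Step 3: Compute L^3 = 318^3 = 32157432
Step 4: k = 160000 * 6 * 8 / (4 * 32157432)
k = 0.0597 uN/um


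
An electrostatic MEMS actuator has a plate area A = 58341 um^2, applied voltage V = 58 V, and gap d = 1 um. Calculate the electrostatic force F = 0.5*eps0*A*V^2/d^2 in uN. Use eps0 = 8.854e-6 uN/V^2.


Step 1: Identify parameters.
eps0 = 8.854e-6 uN/V^2, A = 58341 um^2, V = 58 V, d = 1 um
Step 2: Compute V^2 = 58^2 = 3364
Step 3: Compute d^2 = 1^2 = 1
Step 4: F = 0.5 * 8.854e-6 * 58341 * 3364 / 1
F = 868.839 uN


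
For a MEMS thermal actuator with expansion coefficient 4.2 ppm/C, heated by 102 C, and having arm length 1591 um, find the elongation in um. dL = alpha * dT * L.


Step 1: Convert CTE: alpha = 4.2 ppm/C = 4.2e-6 /C
Step 2: dL = 4.2e-6 * 102 * 1591
dL = 0.6816 um


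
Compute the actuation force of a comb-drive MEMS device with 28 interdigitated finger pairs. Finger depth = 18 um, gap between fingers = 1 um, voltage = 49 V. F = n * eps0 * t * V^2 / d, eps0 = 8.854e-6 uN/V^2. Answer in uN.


Step 1: Parameters: n=28, eps0=8.854e-6 uN/V^2, t=18 um, V=49 V, d=1 um
Step 2: V^2 = 2401
Step 3: F = 28 * 8.854e-6 * 18 * 2401 / 1
F = 10.714 uN


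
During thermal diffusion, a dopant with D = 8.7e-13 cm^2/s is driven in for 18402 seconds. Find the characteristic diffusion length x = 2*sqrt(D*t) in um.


Step 1: Compute D*t = 8.7e-13 * 18402 = 1.600974e-08 cm^2
Step 2: sqrt(D*t) = 1.2653e-04 cm
Step 3: x = 2 * 1.2653e-04 cm = 2.5306e-04 cm
Step 4: Convert to um (1 cm = 1e4 um): x = 2.531 um


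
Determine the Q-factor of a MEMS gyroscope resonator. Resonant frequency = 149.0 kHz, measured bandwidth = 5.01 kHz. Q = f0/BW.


Step 1: Q = f0 / bandwidth
Step 2: Q = 149.0 / 5.01
Q = 29.7


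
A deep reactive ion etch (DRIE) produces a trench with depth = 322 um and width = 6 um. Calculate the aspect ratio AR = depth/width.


Step 1: AR = depth / width
Step 2: AR = 322 / 6
AR = 53.7


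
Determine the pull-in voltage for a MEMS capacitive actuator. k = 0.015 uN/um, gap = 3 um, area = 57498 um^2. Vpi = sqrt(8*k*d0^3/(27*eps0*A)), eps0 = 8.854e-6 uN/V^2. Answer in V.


Step 1: Compute numerator: 8 * k * d0^3 = 8 * 0.015 * 3^3 = 3.24
Step 2: Compute denominator: 27 * eps0 * A = 27 * 8.854e-6 * 57498 = 13.745357
Step 3: Vpi = sqrt(3.24 / 13.745357)
Vpi = 0.49 V


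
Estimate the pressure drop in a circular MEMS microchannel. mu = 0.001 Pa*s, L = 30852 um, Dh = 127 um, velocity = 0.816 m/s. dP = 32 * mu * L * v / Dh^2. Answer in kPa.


Step 1: Convert to SI: L = 30852e-6 m, Dh = 127e-6 m
Step 2: dP = 32 * 0.001 * 30852e-6 * 0.816 / (127e-6)^2
Step 3: dP = 49947.76 Pa
Step 4: Convert to kPa: dP = 49.95 kPa


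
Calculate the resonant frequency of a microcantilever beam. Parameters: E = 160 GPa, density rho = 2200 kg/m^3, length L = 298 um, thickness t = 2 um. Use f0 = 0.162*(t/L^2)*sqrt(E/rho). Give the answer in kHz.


Step 1: Convert units to SI.
t_SI = 2e-6 m, L_SI = 298e-6 m
Step 2: Calculate sqrt(E/rho).
sqrt(160e9 / 2200) = 8528.03 m/s
Step 3: Compute f0.
f0 = 0.162 * 2e-6 / (298e-6)^2 * 8528.03 = 31114.4 Hz = 31.11 kHz


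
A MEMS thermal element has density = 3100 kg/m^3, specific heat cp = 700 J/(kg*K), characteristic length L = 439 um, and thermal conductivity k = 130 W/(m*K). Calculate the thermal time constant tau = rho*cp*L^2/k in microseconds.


Step 1: Convert L to m: L = 439e-6 m
Step 2: L^2 = (439e-6)^2 = 1.92721e-07 m^2
Step 3: tau = 3100 * 700 * 1.92721e-07 / 130 = 3.21695823e-03 s
Step 4: Convert to microseconds (multiply by 1e6).
tau = 3216.958 us


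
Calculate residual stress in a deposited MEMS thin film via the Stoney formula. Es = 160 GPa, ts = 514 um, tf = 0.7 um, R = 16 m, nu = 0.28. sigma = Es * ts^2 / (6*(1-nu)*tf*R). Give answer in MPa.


Step 1: Compute numerator: Es * ts^2 = 160 * 514^2 = 42271360 (GPa*um^2)
Step 2: Compute denominator (R in um): 6*(1-nu)*tf*R = 6*0.72*0.7*16e6 = 48384000.0 (um^2)
Step 3: sigma (GPa) = 42271360 / 48384000.0 = 8.73664e-01 GPa
Step 4: Convert to MPa (x1000): sigma = 873.7 MPa


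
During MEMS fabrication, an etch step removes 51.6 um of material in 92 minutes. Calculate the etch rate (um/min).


Step 1: Etch rate = depth / time
Step 2: rate = 51.6 / 92
rate = 0.561 um/min


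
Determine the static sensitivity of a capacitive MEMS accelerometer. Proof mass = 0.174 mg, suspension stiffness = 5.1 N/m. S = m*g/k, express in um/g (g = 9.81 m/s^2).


Step 1: Convert mass: m = 0.174 mg = 1.74e-07 kg
Step 2: S = m * g / k = 1.74e-07 * 9.81 / 5.1
Step 3: S = 3.35e-07 m/g
Step 4: Convert to um/g: S = 0.335 um/g


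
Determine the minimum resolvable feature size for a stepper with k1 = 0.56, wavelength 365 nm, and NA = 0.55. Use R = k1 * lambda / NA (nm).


Step 1: Identify values: k1 = 0.56, lambda = 365 nm, NA = 0.55
Step 2: R = k1 * lambda / NA
R = 0.56 * 365 / 0.55
R = 371.6 nm


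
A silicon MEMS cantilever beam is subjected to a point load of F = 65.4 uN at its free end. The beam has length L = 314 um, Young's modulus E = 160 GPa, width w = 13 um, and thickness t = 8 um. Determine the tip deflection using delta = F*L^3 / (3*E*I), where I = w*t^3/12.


Step 1: Calculate the second moment of area.
I = w * t^3 / 12 = 13 * 8^3 / 12 = 554.6667 um^4
Step 2: Convert E to consistent units (1 GPa = 1000 uN/um^2).
E = 160 GPa = 160000 uN/um^2
Step 3: Calculate tip deflection.
delta = F * L^3 / (3 * E * I)
delta = 65.4 * 314^3 / (3 * 160000 * 554.6667)
delta = 7.6049 um


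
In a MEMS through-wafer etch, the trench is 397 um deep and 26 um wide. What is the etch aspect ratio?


Step 1: AR = depth / width
Step 2: AR = 397 / 26
AR = 15.3


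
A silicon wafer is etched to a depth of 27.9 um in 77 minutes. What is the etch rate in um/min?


Step 1: Etch rate = depth / time
Step 2: rate = 27.9 / 77
rate = 0.362 um/min


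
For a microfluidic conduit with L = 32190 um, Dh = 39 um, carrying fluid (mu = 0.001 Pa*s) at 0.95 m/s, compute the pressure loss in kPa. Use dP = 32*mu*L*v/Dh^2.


Step 1: Convert to SI: L = 32190e-6 m, Dh = 39e-6 m
Step 2: dP = 32 * 0.001 * 32190e-6 * 0.95 / (39e-6)^2
Step 3: dP = 643376.73 Pa
Step 4: Convert to kPa: dP = 643.38 kPa


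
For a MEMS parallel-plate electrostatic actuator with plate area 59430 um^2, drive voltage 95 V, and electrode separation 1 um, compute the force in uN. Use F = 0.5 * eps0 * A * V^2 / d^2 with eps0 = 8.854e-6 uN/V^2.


Step 1: Identify parameters.
eps0 = 8.854e-6 uN/V^2, A = 59430 um^2, V = 95 V, d = 1 um
Step 2: Compute V^2 = 95^2 = 9025
Step 3: Compute d^2 = 1^2 = 1
Step 4: F = 0.5 * 8.854e-6 * 59430 * 9025 / 1
F = 2374.447 uN


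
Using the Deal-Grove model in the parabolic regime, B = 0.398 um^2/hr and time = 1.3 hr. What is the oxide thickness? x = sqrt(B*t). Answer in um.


Step 1: Compute B*t = 0.398 * 1.3 = 0.5174
Step 2: x = sqrt(0.5174)
x = 0.719 um


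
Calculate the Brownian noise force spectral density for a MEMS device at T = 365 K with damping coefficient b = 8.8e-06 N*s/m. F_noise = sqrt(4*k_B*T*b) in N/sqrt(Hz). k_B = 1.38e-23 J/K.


Step 1: Compute 4 * k_B * T * b
= 4 * 1.38e-23 * 365 * 8.8e-06
= 1.7730e-25 N^2/Hz
Step 2: F_noise = sqrt(1.7730e-25)
F_noise = 4.21e-13 N/sqrt(Hz)


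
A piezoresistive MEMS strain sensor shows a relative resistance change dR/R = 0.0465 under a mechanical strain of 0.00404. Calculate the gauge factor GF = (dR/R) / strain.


Step 1: Identify values.
dR/R = 0.0465, strain = 0.00404
Step 2: GF = (dR/R) / strain = 0.0465 / 0.00404
GF = 11.5


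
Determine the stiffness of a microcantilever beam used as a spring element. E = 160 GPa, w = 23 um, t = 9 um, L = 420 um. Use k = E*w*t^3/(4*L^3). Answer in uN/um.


Step 1: Convert E to consistent units (1 GPa = 1000 uN/um^2).
E = 160 GPa = 160000 uN/um^2
Step 2: Compute t^3 = 9^3 = 729
Step 3: Compute L^3 = 420^3 = 74088000
Step 4: k = 160000 * 23 * 729 / (4 * 74088000)
k = 9.0525 uN/um


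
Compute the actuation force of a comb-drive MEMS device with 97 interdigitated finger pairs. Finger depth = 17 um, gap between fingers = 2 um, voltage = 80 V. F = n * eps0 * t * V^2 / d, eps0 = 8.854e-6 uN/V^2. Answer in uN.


Step 1: Parameters: n=97, eps0=8.854e-6 uN/V^2, t=17 um, V=80 V, d=2 um
Step 2: V^2 = 6400
Step 3: F = 97 * 8.854e-6 * 17 * 6400 / 2
F = 46.721 uN


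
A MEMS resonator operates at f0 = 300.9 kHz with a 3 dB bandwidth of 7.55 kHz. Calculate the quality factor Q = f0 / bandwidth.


Step 1: Q = f0 / bandwidth
Step 2: Q = 300.9 / 7.55
Q = 39.9


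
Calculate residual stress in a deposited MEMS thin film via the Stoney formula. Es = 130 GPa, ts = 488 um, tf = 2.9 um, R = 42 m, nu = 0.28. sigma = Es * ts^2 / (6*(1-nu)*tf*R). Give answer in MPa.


Step 1: Compute numerator: Es * ts^2 = 130 * 488^2 = 30958720 (GPa*um^2)
Step 2: Compute denominator (R in um): 6*(1-nu)*tf*R = 6*0.72*2.9*42e6 = 526176000.0 (um^2)
Step 3: sigma (GPa) = 30958720 / 526176000.0 = 5.8837e-02 GPa
Step 4: Convert to MPa (x1000): sigma = 58.8 MPa


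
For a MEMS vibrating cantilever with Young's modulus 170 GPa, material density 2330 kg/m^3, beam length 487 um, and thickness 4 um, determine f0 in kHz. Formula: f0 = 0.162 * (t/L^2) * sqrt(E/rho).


Step 1: Convert units to SI.
t_SI = 4e-6 m, L_SI = 487e-6 m
Step 2: Calculate sqrt(E/rho).
sqrt(170e9 / 2330) = 8541.74 m/s
Step 3: Compute f0.
f0 = 0.162 * 4e-6 / (487e-6)^2 * 8541.74 = 23338.0 Hz = 23.34 kHz
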